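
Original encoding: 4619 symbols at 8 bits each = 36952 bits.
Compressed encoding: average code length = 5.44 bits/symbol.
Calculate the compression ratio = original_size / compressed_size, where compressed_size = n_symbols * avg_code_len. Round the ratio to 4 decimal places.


original_size = n_symbols * orig_bits = 4619 * 8 = 36952 bits
compressed_size = n_symbols * avg_code_len = 4619 * 5.44 = 25127.36 bits
ratio = original_size / compressed_size = 36952 / 25127.36 = 1.4706

Compression ratio = 1.4706


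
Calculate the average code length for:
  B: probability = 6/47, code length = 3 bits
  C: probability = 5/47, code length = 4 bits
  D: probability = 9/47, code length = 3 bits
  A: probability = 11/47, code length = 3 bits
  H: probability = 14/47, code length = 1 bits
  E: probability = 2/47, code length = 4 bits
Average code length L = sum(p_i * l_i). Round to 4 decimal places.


Weighted contributions p_i * l_i:
  B: (6/47) * 3 = 18/47
  C: (5/47) * 4 = 20/47
  D: (9/47) * 3 = 27/47
  A: (11/47) * 3 = 33/47
  H: (14/47) * 1 = 14/47
  E: (2/47) * 4 = 8/47
Sum = (18 + 20 + 27 + 33 + 14 + 8)/47 = 120/47

L = 120/47 = 2.5532 bits/symbol


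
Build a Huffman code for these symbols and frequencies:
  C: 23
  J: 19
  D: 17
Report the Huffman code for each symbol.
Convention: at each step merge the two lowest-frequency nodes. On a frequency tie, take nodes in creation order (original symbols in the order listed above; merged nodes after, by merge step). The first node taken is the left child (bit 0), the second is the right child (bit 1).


Huffman tree construction:
Step 1: Merge D(17) + J(19) = 36
Step 2: Merge C(23) + (D+J)(36) = 59
Read each symbol's code off the tree from the root (left child = 0, right child = 1).

Codes:
  C: 0 (length 1)
  J: 11 (length 2)
  D: 10 (length 2)
Average code length: 95/59 = 1.6102 bits/symbol


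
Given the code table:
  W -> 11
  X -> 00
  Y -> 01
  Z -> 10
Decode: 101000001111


Decoding:
10 -> Z
10 -> Z
00 -> X
00 -> X
11 -> W
11 -> W


Result: ZZXXWW


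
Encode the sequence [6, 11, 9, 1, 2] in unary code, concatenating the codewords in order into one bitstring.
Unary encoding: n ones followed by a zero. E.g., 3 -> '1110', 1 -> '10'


Encode each number as n ones followed by a terminating 0:
  6 -> 1111110 (7 bits)
  11 -> 111111111110 (12 bits)
  9 -> 1111111110 (10 bits)
  1 -> 10 (2 bits)
  2 -> 110 (3 bits)
Total length = 7 + 12 + 10 + 2 + 3 = 34 bits.

Unary([6, 11, 9, 1, 2]) = 1111110111111111110111111111010110 (34 bits)


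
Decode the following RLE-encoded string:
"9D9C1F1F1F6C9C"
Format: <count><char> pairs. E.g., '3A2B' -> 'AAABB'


Expanding each <count><char> pair:
  9D -> 'DDDDDDDDD'
  9C -> 'CCCCCCCCC'
  1F -> 'F'
  1F -> 'F'
  1F -> 'F'
  6C -> 'CCCCCC'
  9C -> 'CCCCCCCCC'

Decoded = DDDDDDDDDCCCCCCCCCFFFCCCCCCCCCCCCCCC


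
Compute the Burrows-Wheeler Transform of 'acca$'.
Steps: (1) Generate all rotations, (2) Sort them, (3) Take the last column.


Rotations (sorted):
  0: $acca -> last char: a
  1: a$acc -> last char: c
  2: acca$ -> last char: $
  3: ca$ac -> last char: c
  4: cca$a -> last char: a


BWT = ac$ca


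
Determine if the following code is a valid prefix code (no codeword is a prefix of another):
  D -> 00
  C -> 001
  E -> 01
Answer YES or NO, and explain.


Checking each pair (does one codeword prefix another?):
  D='00' vs C='001': prefix -- VIOLATION

NO -- this is NOT a valid prefix code. D (00) is a prefix of C (001).


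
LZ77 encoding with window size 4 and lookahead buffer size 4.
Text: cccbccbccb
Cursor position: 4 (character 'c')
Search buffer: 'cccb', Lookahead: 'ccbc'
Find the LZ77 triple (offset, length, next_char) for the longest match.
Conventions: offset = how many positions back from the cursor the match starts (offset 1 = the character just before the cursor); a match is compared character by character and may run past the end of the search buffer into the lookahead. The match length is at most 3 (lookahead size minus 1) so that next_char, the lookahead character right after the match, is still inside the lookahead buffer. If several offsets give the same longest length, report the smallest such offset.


Try each offset into the search buffer:
  offset=1 (pos 3, char 'b'): match length 0
  offset=2 (pos 2, char 'c'): match length 1
  offset=3 (pos 1, char 'c'): match length 3
  offset=4 (pos 0, char 'c'): match length 2
Longest match has length 3 at offset 3.
next_char = character at position 4 + 3 = 7 -> 'c'

Best match: offset=3, length=3 (matching 'ccb' starting at position 1)
LZ77 triple: (3, 3, 'c')


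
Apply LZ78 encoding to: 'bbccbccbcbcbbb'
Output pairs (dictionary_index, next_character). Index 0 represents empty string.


LZ78 encoding steps:
Dictionary: {0: ''}
Step 1: w='' (idx 0), next='b' -> output (0, 'b'), add 'b' as idx 1
Step 2: w='b' (idx 1), next='c' -> output (1, 'c'), add 'bc' as idx 2
Step 3: w='' (idx 0), next='c' -> output (0, 'c'), add 'c' as idx 3
Step 4: w='bc' (idx 2), next='c' -> output (2, 'c'), add 'bcc' as idx 4
Step 5: w='bc' (idx 2), next='b' -> output (2, 'b'), add 'bcb' as idx 5
Step 6: w='c' (idx 3), next='b' -> output (3, 'b'), add 'cb' as idx 6
Step 7: w='b' (idx 1), next='b' -> output (1, 'b'), add 'bb' as idx 7


Encoded: [(0, 'b'), (1, 'c'), (0, 'c'), (2, 'c'), (2, 'b'), (3, 'b'), (1, 'b')]


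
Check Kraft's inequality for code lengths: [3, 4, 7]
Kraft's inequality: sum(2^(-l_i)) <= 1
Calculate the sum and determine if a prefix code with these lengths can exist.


Sum = 2^(-3) + 2^(-4) + 2^(-7)
    = 0.125 + 0.0625 + 0.0078125
    = 25/128 = 0.1953125
Since 0.1953125 <= 1, Kraft's inequality IS satisfied.
A prefix code with these lengths CAN exist.

Kraft sum = 0.1953125. Satisfied.


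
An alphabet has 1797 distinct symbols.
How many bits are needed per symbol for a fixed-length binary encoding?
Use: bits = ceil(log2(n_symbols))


log2(1797) = 10.8114
Bracket: 2^10 = 1024 < 1797 <= 2^11 = 2048
So ceil(log2(1797)) = 11

bits = ceil(log2(1797)) = ceil(10.8114) = 11 bits


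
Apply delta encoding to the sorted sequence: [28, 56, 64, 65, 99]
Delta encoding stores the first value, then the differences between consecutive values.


First value: 28
Deltas:
  56 - 28 = 28
  64 - 56 = 8
  65 - 64 = 1
  99 - 65 = 34


Delta encoded: [28, 28, 8, 1, 34]


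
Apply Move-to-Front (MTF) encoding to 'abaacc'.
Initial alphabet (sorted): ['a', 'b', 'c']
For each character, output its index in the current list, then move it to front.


MTF encoding:
'a': index 0 in ['a', 'b', 'c'] -> ['a', 'b', 'c']
'b': index 1 in ['a', 'b', 'c'] -> ['b', 'a', 'c']
'a': index 1 in ['b', 'a', 'c'] -> ['a', 'b', 'c']
'a': index 0 in ['a', 'b', 'c'] -> ['a', 'b', 'c']
'c': index 2 in ['a', 'b', 'c'] -> ['c', 'a', 'b']
'c': index 0 in ['c', 'a', 'b'] -> ['c', 'a', 'b']


Output: [0, 1, 1, 0, 2, 0]


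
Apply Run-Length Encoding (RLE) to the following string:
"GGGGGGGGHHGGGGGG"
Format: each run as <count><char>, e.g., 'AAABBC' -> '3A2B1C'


Scanning runs left to right:
  i=0: run of 'G' x 8 -> '8G'
  i=8: run of 'H' x 2 -> '2H'
  i=10: run of 'G' x 6 -> '6G'

RLE = 8G2H6G


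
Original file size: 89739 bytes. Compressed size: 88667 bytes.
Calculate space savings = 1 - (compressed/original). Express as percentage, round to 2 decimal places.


ratio = compressed/original = 88667/89739 = 0.988054
savings = 1 - ratio = 1 - 0.988054 = 0.011946
as a percentage: 0.011946 * 100 = 1.19%

Space savings = 1 - 88667/89739 = 1.19%


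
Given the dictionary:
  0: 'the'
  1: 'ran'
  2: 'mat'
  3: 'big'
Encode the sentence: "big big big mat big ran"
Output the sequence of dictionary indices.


Look up each word in the dictionary:
  'big' -> 3
  'big' -> 3
  'big' -> 3
  'mat' -> 2
  'big' -> 3
  'ran' -> 1

Encoded: [3, 3, 3, 2, 3, 1]


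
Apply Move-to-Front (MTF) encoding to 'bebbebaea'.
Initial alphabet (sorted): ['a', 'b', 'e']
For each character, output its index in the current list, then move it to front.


MTF encoding:
'b': index 1 in ['a', 'b', 'e'] -> ['b', 'a', 'e']
'e': index 2 in ['b', 'a', 'e'] -> ['e', 'b', 'a']
'b': index 1 in ['e', 'b', 'a'] -> ['b', 'e', 'a']
'b': index 0 in ['b', 'e', 'a'] -> ['b', 'e', 'a']
'e': index 1 in ['b', 'e', 'a'] -> ['e', 'b', 'a']
'b': index 1 in ['e', 'b', 'a'] -> ['b', 'e', 'a']
'a': index 2 in ['b', 'e', 'a'] -> ['a', 'b', 'e']
'e': index 2 in ['a', 'b', 'e'] -> ['e', 'a', 'b']
'a': index 1 in ['e', 'a', 'b'] -> ['a', 'e', 'b']


Output: [1, 2, 1, 0, 1, 1, 2, 2, 1]


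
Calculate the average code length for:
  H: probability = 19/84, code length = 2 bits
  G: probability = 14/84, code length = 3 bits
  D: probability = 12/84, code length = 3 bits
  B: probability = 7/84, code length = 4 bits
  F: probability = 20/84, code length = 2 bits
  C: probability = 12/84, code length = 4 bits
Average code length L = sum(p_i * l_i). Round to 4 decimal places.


Weighted contributions p_i * l_i:
  H: (19/84) * 2 = 38/84
  G: (14/84) * 3 = 42/84
  D: (12/84) * 3 = 36/84
  B: (7/84) * 4 = 28/84
  F: (20/84) * 2 = 40/84
  C: (12/84) * 4 = 48/84
Sum = (38 + 42 + 36 + 28 + 40 + 48)/84 = 232/84

L = 232/84 = 2.7619 bits/symbol


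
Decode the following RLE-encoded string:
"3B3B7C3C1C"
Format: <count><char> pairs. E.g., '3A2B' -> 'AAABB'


Expanding each <count><char> pair:
  3B -> 'BBB'
  3B -> 'BBB'
  7C -> 'CCCCCCC'
  3C -> 'CCC'
  1C -> 'C'

Decoded = BBBBBBCCCCCCCCCCC


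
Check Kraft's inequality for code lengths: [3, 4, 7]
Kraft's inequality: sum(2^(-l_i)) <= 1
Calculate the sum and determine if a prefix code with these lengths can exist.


Sum = 2^(-3) + 2^(-4) + 2^(-7)
    = 0.125 + 0.0625 + 0.0078125
    = 25/128 = 0.1953125
Since 0.1953125 <= 1, Kraft's inequality IS satisfied.
A prefix code with these lengths CAN exist.

Kraft sum = 0.1953125. Satisfied.


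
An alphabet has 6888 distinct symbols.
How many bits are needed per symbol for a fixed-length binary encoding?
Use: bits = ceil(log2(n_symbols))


log2(6888) = 12.7499
Bracket: 2^12 = 4096 < 6888 <= 2^13 = 8192
So ceil(log2(6888)) = 13

bits = ceil(log2(6888)) = ceil(12.7499) = 13 bits


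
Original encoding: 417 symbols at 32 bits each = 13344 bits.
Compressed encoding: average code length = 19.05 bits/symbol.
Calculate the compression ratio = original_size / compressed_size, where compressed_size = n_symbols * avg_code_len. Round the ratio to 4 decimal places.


original_size = n_symbols * orig_bits = 417 * 32 = 13344 bits
compressed_size = n_symbols * avg_code_len = 417 * 19.05 = 7943.85 bits
ratio = original_size / compressed_size = 13344 / 7943.85 = 1.6798

Compression ratio = 1.6798


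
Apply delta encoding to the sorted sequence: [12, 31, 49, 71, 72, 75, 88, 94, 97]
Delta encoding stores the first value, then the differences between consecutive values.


First value: 12
Deltas:
  31 - 12 = 19
  49 - 31 = 18
  71 - 49 = 22
  72 - 71 = 1
  75 - 72 = 3
  88 - 75 = 13
  94 - 88 = 6
  97 - 94 = 3


Delta encoded: [12, 19, 18, 22, 1, 3, 13, 6, 3]


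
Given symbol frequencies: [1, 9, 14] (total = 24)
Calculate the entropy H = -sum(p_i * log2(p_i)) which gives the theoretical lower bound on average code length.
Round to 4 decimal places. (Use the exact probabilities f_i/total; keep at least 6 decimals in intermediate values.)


Per-symbol terms -p_i * log2(p_i) with p_i = f_i/24:
  p = 1/24 = 0.041667: log2(p) = -4.584963, -p*log2(p) = 0.191040
  p = 9/24 = 0.375000: log2(p) = -1.415037, -p*log2(p) = 0.530639
  p = 14/24 = 0.583333: log2(p) = -0.777608, -p*log2(p) = 0.453604
H = 0.191040 + 0.530639 + 0.453604 = 1.175283

H = 1.1753 bits/symbol


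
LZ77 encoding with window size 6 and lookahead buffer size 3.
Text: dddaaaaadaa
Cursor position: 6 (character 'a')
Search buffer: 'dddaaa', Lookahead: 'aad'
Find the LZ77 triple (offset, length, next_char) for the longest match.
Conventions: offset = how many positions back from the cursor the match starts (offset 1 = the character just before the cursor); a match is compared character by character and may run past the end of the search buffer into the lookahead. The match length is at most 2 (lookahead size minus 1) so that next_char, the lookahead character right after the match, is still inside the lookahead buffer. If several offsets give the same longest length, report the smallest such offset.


Try each offset into the search buffer:
  offset=1 (pos 5, char 'a'): match length 2
  offset=2 (pos 4, char 'a'): match length 2
  offset=3 (pos 3, char 'a'): match length 2
  offset=4 (pos 2, char 'd'): match length 0
  offset=5 (pos 1, char 'd'): match length 0
  offset=6 (pos 0, char 'd'): match length 0
Longest match has length 2, found at offsets 1, 2, 3; take the smallest, offset 1.
next_char = character at position 6 + 2 = 8 -> 'd'

Best match: offset=1, length=2 (matching 'aa' starting at position 5)
LZ77 triple: (1, 2, 'd')


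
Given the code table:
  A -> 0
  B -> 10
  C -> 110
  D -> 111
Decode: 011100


Decoding:
0 -> A
111 -> D
0 -> A
0 -> A


Result: ADAA


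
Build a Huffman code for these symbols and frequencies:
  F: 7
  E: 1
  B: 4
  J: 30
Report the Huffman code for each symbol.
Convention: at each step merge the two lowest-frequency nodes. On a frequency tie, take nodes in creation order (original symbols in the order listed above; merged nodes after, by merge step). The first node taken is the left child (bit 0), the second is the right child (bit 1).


Huffman tree construction:
Step 1: Merge E(1) + B(4) = 5
Step 2: Merge (E+B)(5) + F(7) = 12
Step 3: Merge ((E+B)+F)(12) + J(30) = 42
Read each symbol's code off the tree from the root (left child = 0, right child = 1).

Codes:
  F: 01 (length 2)
  E: 000 (length 3)
  B: 001 (length 3)
  J: 1 (length 1)
Average code length: 59/42 = 1.4048 bits/symbol


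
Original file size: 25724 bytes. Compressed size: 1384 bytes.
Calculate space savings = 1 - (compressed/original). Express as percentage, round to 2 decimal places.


ratio = compressed/original = 1384/25724 = 0.053802
savings = 1 - ratio = 1 - 0.053802 = 0.946198
as a percentage: 0.946198 * 100 = 94.62%

Space savings = 1 - 1384/25724 = 94.62%


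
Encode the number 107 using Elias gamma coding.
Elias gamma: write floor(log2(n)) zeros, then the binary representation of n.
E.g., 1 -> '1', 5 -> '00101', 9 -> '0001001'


num_bits = floor(log2(107)) + 1 = 7
leading_zeros = num_bits - 1 = 6
binary(107) = 1101011

Elias gamma(107) = '000000' + '1101011' = 0000001101011 (13 bits)


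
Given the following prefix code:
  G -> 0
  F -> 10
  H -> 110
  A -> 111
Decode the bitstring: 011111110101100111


Decoding step by step:
Bits 0 -> G
Bits 111 -> A
Bits 111 -> A
Bits 10 -> F
Bits 10 -> F
Bits 110 -> H
Bits 0 -> G
Bits 111 -> A


Decoded message: GAAFFHGA


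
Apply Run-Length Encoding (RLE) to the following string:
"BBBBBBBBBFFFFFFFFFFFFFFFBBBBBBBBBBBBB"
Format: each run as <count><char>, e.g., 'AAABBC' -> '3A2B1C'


Scanning runs left to right:
  i=0: run of 'B' x 9 -> '9B'
  i=9: run of 'F' x 15 -> '15F'
  i=24: run of 'B' x 13 -> '13B'

RLE = 9B15F13B


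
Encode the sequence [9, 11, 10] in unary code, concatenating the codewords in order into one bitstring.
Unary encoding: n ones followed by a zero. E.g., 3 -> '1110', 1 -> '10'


Encode each number as n ones followed by a terminating 0:
  9 -> 1111111110 (10 bits)
  11 -> 111111111110 (12 bits)
  10 -> 11111111110 (11 bits)
Total length = 10 + 12 + 11 = 33 bits.

Unary([9, 11, 10]) = 111111111011111111111011111111110 (33 bits)


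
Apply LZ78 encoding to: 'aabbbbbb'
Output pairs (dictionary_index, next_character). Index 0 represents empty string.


LZ78 encoding steps:
Dictionary: {0: ''}
Step 1: w='' (idx 0), next='a' -> output (0, 'a'), add 'a' as idx 1
Step 2: w='a' (idx 1), next='b' -> output (1, 'b'), add 'ab' as idx 2
Step 3: w='' (idx 0), next='b' -> output (0, 'b'), add 'b' as idx 3
Step 4: w='b' (idx 3), next='b' -> output (3, 'b'), add 'bb' as idx 4
Step 5: w='bb' (idx 4), end of input -> output (4, '')


Encoded: [(0, 'a'), (1, 'b'), (0, 'b'), (3, 'b'), (4, '')]


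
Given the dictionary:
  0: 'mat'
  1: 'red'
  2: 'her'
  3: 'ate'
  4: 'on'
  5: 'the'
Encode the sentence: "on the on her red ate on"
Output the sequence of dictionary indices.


Look up each word in the dictionary:
  'on' -> 4
  'the' -> 5
  'on' -> 4
  'her' -> 2
  'red' -> 1
  'ate' -> 3
  'on' -> 4

Encoded: [4, 5, 4, 2, 1, 3, 4]


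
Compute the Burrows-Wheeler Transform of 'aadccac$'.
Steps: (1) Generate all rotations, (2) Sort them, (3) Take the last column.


Rotations (sorted):
  0: $aadccac -> last char: c
  1: aadccac$ -> last char: $
  2: ac$aadcc -> last char: c
  3: adccac$a -> last char: a
  4: c$aadcca -> last char: a
  5: cac$aadc -> last char: c
  6: ccac$aad -> last char: d
  7: dccac$aa -> last char: a


BWT = c$caacda


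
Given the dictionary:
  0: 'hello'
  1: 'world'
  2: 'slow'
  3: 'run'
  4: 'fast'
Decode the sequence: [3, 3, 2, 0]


Look up each index in the dictionary:
  3 -> 'run'
  3 -> 'run'
  2 -> 'slow'
  0 -> 'hello'

Decoded: "run run slow hello"


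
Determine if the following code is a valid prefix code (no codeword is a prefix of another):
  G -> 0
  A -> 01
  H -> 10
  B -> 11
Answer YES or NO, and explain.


Checking each pair (does one codeword prefix another?):
  G='0' vs A='01': prefix -- VIOLATION

NO -- this is NOT a valid prefix code. G (0) is a prefix of A (01).


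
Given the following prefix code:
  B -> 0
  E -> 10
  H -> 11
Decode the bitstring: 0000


Decoding step by step:
Bits 0 -> B
Bits 0 -> B
Bits 0 -> B
Bits 0 -> B


Decoded message: BBBB


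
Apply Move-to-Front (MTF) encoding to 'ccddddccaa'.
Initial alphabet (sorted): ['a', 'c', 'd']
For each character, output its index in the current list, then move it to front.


MTF encoding:
'c': index 1 in ['a', 'c', 'd'] -> ['c', 'a', 'd']
'c': index 0 in ['c', 'a', 'd'] -> ['c', 'a', 'd']
'd': index 2 in ['c', 'a', 'd'] -> ['d', 'c', 'a']
'd': index 0 in ['d', 'c', 'a'] -> ['d', 'c', 'a']
'd': index 0 in ['d', 'c', 'a'] -> ['d', 'c', 'a']
'd': index 0 in ['d', 'c', 'a'] -> ['d', 'c', 'a']
'c': index 1 in ['d', 'c', 'a'] -> ['c', 'd', 'a']
'c': index 0 in ['c', 'd', 'a'] -> ['c', 'd', 'a']
'a': index 2 in ['c', 'd', 'a'] -> ['a', 'c', 'd']
'a': index 0 in ['a', 'c', 'd'] -> ['a', 'c', 'd']


Output: [1, 0, 2, 0, 0, 0, 1, 0, 2, 0]


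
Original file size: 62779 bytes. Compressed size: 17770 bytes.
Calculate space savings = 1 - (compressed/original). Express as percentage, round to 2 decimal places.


ratio = compressed/original = 17770/62779 = 0.283056
savings = 1 - ratio = 1 - 0.283056 = 0.716944
as a percentage: 0.716944 * 100 = 71.69%

Space savings = 1 - 17770/62779 = 71.69%


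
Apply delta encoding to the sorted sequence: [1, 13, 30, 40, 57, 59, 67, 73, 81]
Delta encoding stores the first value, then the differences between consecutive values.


First value: 1
Deltas:
  13 - 1 = 12
  30 - 13 = 17
  40 - 30 = 10
  57 - 40 = 17
  59 - 57 = 2
  67 - 59 = 8
  73 - 67 = 6
  81 - 73 = 8


Delta encoded: [1, 12, 17, 10, 17, 2, 8, 6, 8]


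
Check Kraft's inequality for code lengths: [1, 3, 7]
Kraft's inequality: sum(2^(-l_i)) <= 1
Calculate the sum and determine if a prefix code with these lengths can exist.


Sum = 2^(-1) + 2^(-3) + 2^(-7)
    = 0.5 + 0.125 + 0.0078125
    = 81/128 = 0.6328125
Since 0.6328125 <= 1, Kraft's inequality IS satisfied.
A prefix code with these lengths CAN exist.

Kraft sum = 0.6328125. Satisfied.


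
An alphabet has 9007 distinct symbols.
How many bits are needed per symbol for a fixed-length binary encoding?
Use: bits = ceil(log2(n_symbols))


log2(9007) = 13.1368
Bracket: 2^13 = 8192 < 9007 <= 2^14 = 16384
So ceil(log2(9007)) = 14

bits = ceil(log2(9007)) = ceil(13.1368) = 14 bits


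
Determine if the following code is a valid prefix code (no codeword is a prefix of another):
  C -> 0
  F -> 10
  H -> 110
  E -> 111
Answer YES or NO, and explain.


Checking each pair (does one codeword prefix another?):
  C='0' vs F='10': no prefix
  C='0' vs H='110': no prefix
  C='0' vs E='111': no prefix
  F='10' vs C='0': no prefix
  F='10' vs H='110': no prefix
  F='10' vs E='111': no prefix
  H='110' vs C='0': no prefix
  H='110' vs F='10': no prefix
  H='110' vs E='111': no prefix
  E='111' vs C='0': no prefix
  E='111' vs F='10': no prefix
  E='111' vs H='110': no prefix
No violation found over all pairs.

YES -- this is a valid prefix code. No codeword is a prefix of any other codeword.


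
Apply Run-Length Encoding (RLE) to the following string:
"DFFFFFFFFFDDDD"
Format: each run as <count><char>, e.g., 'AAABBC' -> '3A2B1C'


Scanning runs left to right:
  i=0: run of 'D' x 1 -> '1D'
  i=1: run of 'F' x 9 -> '9F'
  i=10: run of 'D' x 4 -> '4D'

RLE = 1D9F4D


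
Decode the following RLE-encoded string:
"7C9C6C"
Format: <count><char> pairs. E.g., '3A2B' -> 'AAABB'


Expanding each <count><char> pair:
  7C -> 'CCCCCCC'
  9C -> 'CCCCCCCCC'
  6C -> 'CCCCCC'

Decoded = CCCCCCCCCCCCCCCCCCCCCC


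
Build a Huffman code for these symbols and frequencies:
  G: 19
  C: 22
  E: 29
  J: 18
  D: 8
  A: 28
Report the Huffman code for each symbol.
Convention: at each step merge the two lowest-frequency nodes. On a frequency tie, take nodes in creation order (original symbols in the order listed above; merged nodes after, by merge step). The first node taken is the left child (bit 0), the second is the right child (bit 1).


Huffman tree construction:
Step 1: Merge D(8) + J(18) = 26
Step 2: Merge G(19) + C(22) = 41
Step 3: Merge (D+J)(26) + A(28) = 54
Step 4: Merge E(29) + (G+C)(41) = 70
Step 5: Merge ((D+J)+A)(54) + (E+(G+C))(70) = 124
Read each symbol's code off the tree from the root (left child = 0, right child = 1).

Codes:
  G: 110 (length 3)
  C: 111 (length 3)
  E: 10 (length 2)
  J: 001 (length 3)
  D: 000 (length 3)
  A: 01 (length 2)
Average code length: 315/124 = 2.5403 bits/symbol


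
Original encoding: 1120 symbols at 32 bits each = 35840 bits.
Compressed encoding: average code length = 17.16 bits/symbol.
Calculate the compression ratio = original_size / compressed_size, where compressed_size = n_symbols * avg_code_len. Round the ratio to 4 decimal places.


original_size = n_symbols * orig_bits = 1120 * 32 = 35840 bits
compressed_size = n_symbols * avg_code_len = 1120 * 17.16 = 19219.2 bits
ratio = original_size / compressed_size = 35840 / 19219.2 = 1.8648

Compression ratio = 1.8648


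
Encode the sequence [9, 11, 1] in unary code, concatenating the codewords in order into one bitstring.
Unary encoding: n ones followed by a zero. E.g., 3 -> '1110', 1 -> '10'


Encode each number as n ones followed by a terminating 0:
  9 -> 1111111110 (10 bits)
  11 -> 111111111110 (12 bits)
  1 -> 10 (2 bits)
Total length = 10 + 12 + 2 = 24 bits.

Unary([9, 11, 1]) = 111111111011111111111010 (24 bits)


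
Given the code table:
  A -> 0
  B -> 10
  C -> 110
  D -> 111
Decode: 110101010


Decoding:
110 -> C
10 -> B
10 -> B
10 -> B


Result: CBBB


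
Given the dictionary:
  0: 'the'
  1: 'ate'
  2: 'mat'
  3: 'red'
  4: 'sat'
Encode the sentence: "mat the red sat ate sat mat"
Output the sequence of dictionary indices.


Look up each word in the dictionary:
  'mat' -> 2
  'the' -> 0
  'red' -> 3
  'sat' -> 4
  'ate' -> 1
  'sat' -> 4
  'mat' -> 2

Encoded: [2, 0, 3, 4, 1, 4, 2]


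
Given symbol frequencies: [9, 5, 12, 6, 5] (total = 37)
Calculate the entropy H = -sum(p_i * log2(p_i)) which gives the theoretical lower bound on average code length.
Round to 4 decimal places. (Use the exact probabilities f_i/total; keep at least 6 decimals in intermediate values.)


Per-symbol terms -p_i * log2(p_i) with p_i = f_i/37:
  p = 9/37 = 0.243243: log2(p) = -2.039528, -p*log2(p) = 0.496101
  p = 5/37 = 0.135135: log2(p) = -2.887525, -p*log2(p) = 0.390206
  p = 12/37 = 0.324324: log2(p) = -1.624491, -p*log2(p) = 0.526862
  p = 6/37 = 0.162162: log2(p) = -2.624491, -p*log2(p) = 0.425593
  p = 5/37 = 0.135135: log2(p) = -2.887525, -p*log2(p) = 0.390206
H = 0.496101 + 0.390206 + 0.526862 + 0.425593 + 0.390206 = 2.228968

H = 2.229 bits/symbol


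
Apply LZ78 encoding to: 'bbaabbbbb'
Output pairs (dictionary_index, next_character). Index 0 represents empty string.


LZ78 encoding steps:
Dictionary: {0: ''}
Step 1: w='' (idx 0), next='b' -> output (0, 'b'), add 'b' as idx 1
Step 2: w='b' (idx 1), next='a' -> output (1, 'a'), add 'ba' as idx 2
Step 3: w='' (idx 0), next='a' -> output (0, 'a'), add 'a' as idx 3
Step 4: w='b' (idx 1), next='b' -> output (1, 'b'), add 'bb' as idx 4
Step 5: w='bb' (idx 4), next='b' -> output (4, 'b'), add 'bbb' as idx 5


Encoded: [(0, 'b'), (1, 'a'), (0, 'a'), (1, 'b'), (4, 'b')]


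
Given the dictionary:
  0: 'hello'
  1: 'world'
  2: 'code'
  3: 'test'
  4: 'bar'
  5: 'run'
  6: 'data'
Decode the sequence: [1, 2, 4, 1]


Look up each index in the dictionary:
  1 -> 'world'
  2 -> 'code'
  4 -> 'bar'
  1 -> 'world'

Decoded: "world code bar world"


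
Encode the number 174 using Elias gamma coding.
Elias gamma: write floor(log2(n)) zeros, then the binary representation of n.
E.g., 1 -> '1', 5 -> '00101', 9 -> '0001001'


num_bits = floor(log2(174)) + 1 = 8
leading_zeros = num_bits - 1 = 7
binary(174) = 10101110

Elias gamma(174) = '0000000' + '10101110' = 000000010101110 (15 bits)


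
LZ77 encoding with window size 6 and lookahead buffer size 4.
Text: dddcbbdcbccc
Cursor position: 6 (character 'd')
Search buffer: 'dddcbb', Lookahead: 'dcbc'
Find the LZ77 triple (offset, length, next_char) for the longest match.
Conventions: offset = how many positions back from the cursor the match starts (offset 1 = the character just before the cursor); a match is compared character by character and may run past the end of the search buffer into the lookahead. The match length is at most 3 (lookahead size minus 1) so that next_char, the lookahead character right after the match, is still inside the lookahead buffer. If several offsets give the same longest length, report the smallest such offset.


Try each offset into the search buffer:
  offset=1 (pos 5, char 'b'): match length 0
  offset=2 (pos 4, char 'b'): match length 0
  offset=3 (pos 3, char 'c'): match length 0
  offset=4 (pos 2, char 'd'): match length 3
  offset=5 (pos 1, char 'd'): match length 1
  offset=6 (pos 0, char 'd'): match length 1
Longest match has length 3 at offset 4.
next_char = character at position 6 + 3 = 9 -> 'c'

Best match: offset=4, length=3 (matching 'dcb' starting at position 2)
LZ77 triple: (4, 3, 'c')


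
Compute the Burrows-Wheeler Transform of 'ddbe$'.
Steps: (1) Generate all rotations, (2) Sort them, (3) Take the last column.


Rotations (sorted):
  0: $ddbe -> last char: e
  1: be$dd -> last char: d
  2: dbe$d -> last char: d
  3: ddbe$ -> last char: $
  4: e$ddb -> last char: b


BWT = edd$b


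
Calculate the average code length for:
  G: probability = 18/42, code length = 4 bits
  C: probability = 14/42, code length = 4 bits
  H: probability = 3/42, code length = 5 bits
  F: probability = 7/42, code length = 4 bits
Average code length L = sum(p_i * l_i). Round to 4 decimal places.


Weighted contributions p_i * l_i:
  G: (18/42) * 4 = 72/42
  C: (14/42) * 4 = 56/42
  H: (3/42) * 5 = 15/42
  F: (7/42) * 4 = 28/42
Sum = (72 + 56 + 15 + 28)/42 = 171/42

L = 171/42 = 4.0714 bits/symbol


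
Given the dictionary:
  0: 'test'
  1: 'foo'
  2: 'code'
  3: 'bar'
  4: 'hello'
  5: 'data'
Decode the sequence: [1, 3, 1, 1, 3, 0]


Look up each index in the dictionary:
  1 -> 'foo'
  3 -> 'bar'
  1 -> 'foo'
  1 -> 'foo'
  3 -> 'bar'
  0 -> 'test'

Decoded: "foo bar foo foo bar test"


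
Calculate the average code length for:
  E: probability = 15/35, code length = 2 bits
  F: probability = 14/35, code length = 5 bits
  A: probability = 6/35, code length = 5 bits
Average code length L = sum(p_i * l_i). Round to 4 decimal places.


Weighted contributions p_i * l_i:
  E: (15/35) * 2 = 30/35
  F: (14/35) * 5 = 70/35
  A: (6/35) * 5 = 30/35
Sum = (30 + 70 + 30)/35 = 130/35

L = 130/35 = 3.7143 bits/symbol


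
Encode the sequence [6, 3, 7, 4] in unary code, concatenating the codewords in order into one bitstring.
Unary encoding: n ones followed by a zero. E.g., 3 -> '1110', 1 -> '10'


Encode each number as n ones followed by a terminating 0:
  6 -> 1111110 (7 bits)
  3 -> 1110 (4 bits)
  7 -> 11111110 (8 bits)
  4 -> 11110 (5 bits)
Total length = 7 + 4 + 8 + 5 = 24 bits.

Unary([6, 3, 7, 4]) = 111111011101111111011110 (24 bits)


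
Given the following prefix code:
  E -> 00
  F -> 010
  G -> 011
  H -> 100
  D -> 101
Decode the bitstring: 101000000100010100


Decoding step by step:
Bits 101 -> D
Bits 00 -> E
Bits 00 -> E
Bits 00 -> E
Bits 100 -> H
Bits 010 -> F
Bits 100 -> H


Decoded message: DEEEHFH


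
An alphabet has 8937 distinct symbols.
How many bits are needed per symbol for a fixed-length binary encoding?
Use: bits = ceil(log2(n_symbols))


log2(8937) = 13.1256
Bracket: 2^13 = 8192 < 8937 <= 2^14 = 16384
So ceil(log2(8937)) = 14

bits = ceil(log2(8937)) = ceil(13.1256) = 14 bits


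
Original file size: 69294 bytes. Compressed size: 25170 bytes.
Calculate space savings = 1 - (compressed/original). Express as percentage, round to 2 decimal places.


ratio = compressed/original = 25170/69294 = 0.363235
savings = 1 - ratio = 1 - 0.363235 = 0.636765
as a percentage: 0.636765 * 100 = 63.68%

Space savings = 1 - 25170/69294 = 63.68%


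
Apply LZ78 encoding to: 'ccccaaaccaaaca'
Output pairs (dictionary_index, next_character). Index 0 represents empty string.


LZ78 encoding steps:
Dictionary: {0: ''}
Step 1: w='' (idx 0), next='c' -> output (0, 'c'), add 'c' as idx 1
Step 2: w='c' (idx 1), next='c' -> output (1, 'c'), add 'cc' as idx 2
Step 3: w='c' (idx 1), next='a' -> output (1, 'a'), add 'ca' as idx 3
Step 4: w='' (idx 0), next='a' -> output (0, 'a'), add 'a' as idx 4
Step 5: w='a' (idx 4), next='c' -> output (4, 'c'), add 'ac' as idx 5
Step 6: w='ca' (idx 3), next='a' -> output (3, 'a'), add 'caa' as idx 6
Step 7: w='ac' (idx 5), next='a' -> output (5, 'a'), add 'aca' as idx 7


Encoded: [(0, 'c'), (1, 'c'), (1, 'a'), (0, 'a'), (4, 'c'), (3, 'a'), (5, 'a')]


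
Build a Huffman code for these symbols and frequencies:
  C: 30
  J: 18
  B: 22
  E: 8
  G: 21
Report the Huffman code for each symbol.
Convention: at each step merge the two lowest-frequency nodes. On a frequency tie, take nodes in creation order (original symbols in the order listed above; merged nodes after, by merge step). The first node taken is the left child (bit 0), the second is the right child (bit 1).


Huffman tree construction:
Step 1: Merge E(8) + J(18) = 26
Step 2: Merge G(21) + B(22) = 43
Step 3: Merge (E+J)(26) + C(30) = 56
Step 4: Merge (G+B)(43) + ((E+J)+C)(56) = 99
Read each symbol's code off the tree from the root (left child = 0, right child = 1).

Codes:
  C: 11 (length 2)
  J: 101 (length 3)
  B: 01 (length 2)
  E: 100 (length 3)
  G: 00 (length 2)
Average code length: 224/99 = 2.2626 bits/symbol


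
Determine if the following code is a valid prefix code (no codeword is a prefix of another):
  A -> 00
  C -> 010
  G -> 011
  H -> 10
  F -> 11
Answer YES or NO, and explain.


Checking each pair (does one codeword prefix another?):
  A='00' vs C='010': no prefix
  A='00' vs G='011': no prefix
  A='00' vs H='10': no prefix
  A='00' vs F='11': no prefix
  C='010' vs A='00': no prefix
  C='010' vs G='011': no prefix
  C='010' vs H='10': no prefix
  C='010' vs F='11': no prefix
  G='011' vs A='00': no prefix
  G='011' vs C='010': no prefix
  G='011' vs H='10': no prefix
  G='011' vs F='11': no prefix
  H='10' vs A='00': no prefix
  H='10' vs C='010': no prefix
  H='10' vs G='011': no prefix
  H='10' vs F='11': no prefix
  F='11' vs A='00': no prefix
  F='11' vs C='010': no prefix
  F='11' vs G='011': no prefix
  F='11' vs H='10': no prefix
No violation found over all pairs.

YES -- this is a valid prefix code. No codeword is a prefix of any other codeword.


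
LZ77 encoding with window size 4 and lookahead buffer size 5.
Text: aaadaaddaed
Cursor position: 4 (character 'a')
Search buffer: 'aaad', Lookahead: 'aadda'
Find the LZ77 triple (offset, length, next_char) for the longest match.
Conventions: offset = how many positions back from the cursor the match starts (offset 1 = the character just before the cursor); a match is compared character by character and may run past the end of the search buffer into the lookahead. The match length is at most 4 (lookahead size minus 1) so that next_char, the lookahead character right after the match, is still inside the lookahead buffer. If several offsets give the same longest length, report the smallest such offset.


Try each offset into the search buffer:
  offset=1 (pos 3, char 'd'): match length 0
  offset=2 (pos 2, char 'a'): match length 1
  offset=3 (pos 1, char 'a'): match length 3
  offset=4 (pos 0, char 'a'): match length 2
Longest match has length 3 at offset 3.
next_char = character at position 4 + 3 = 7 -> 'd'

Best match: offset=3, length=3 (matching 'aad' starting at position 1)
LZ77 triple: (3, 3, 'd')


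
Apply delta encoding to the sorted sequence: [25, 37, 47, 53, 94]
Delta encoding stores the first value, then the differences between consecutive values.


First value: 25
Deltas:
  37 - 25 = 12
  47 - 37 = 10
  53 - 47 = 6
  94 - 53 = 41


Delta encoded: [25, 12, 10, 6, 41]


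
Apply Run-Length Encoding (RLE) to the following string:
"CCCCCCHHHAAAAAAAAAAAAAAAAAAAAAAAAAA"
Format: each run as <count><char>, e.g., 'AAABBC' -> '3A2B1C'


Scanning runs left to right:
  i=0: run of 'C' x 6 -> '6C'
  i=6: run of 'H' x 3 -> '3H'
  i=9: run of 'A' x 26 -> '26A'

RLE = 6C3H26A


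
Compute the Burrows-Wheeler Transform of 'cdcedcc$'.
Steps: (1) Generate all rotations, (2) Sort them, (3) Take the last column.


Rotations (sorted):
  0: $cdcedcc -> last char: c
  1: c$cdcedc -> last char: c
  2: cc$cdced -> last char: d
  3: cdcedcc$ -> last char: $
  4: cedcc$cd -> last char: d
  5: dcc$cdce -> last char: e
  6: dcedcc$c -> last char: c
  7: edcc$cdc -> last char: c


BWT = ccd$decc


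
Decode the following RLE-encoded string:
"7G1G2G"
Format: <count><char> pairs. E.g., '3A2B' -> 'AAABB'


Expanding each <count><char> pair:
  7G -> 'GGGGGGG'
  1G -> 'G'
  2G -> 'GG'

Decoded = GGGGGGGGGG


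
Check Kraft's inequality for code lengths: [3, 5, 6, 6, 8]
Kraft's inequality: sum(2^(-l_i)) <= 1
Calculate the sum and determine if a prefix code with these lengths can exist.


Sum = 2^(-3) + 2^(-5) + 2^(-6) + 2^(-6) + 2^(-8)
    = 0.125 + 0.03125 + 0.015625 + 0.015625 + 0.00390625
    = 49/256 = 0.19140625
Since 0.19140625 <= 1, Kraft's inequality IS satisfied.
A prefix code with these lengths CAN exist.

Kraft sum = 0.19140625. Satisfied.


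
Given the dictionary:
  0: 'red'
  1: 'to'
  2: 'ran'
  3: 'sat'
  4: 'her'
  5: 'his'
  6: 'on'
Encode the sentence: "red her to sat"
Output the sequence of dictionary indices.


Look up each word in the dictionary:
  'red' -> 0
  'her' -> 4
  'to' -> 1
  'sat' -> 3

Encoded: [0, 4, 1, 3]


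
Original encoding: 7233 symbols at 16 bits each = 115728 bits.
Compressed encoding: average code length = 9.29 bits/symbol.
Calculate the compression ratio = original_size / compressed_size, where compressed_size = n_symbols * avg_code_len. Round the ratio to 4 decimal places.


original_size = n_symbols * orig_bits = 7233 * 16 = 115728 bits
compressed_size = n_symbols * avg_code_len = 7233 * 9.29 = 67194.57 bits
ratio = original_size / compressed_size = 115728 / 67194.57 = 1.7223

Compression ratio = 1.7223


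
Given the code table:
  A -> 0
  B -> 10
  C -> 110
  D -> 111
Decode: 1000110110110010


Decoding:
10 -> B
0 -> A
0 -> A
110 -> C
110 -> C
110 -> C
0 -> A
10 -> B


Result: BAACCCAB


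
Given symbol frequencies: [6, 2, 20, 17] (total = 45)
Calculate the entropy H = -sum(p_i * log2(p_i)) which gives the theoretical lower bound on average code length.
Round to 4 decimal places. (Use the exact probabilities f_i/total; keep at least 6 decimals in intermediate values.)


Per-symbol terms -p_i * log2(p_i) with p_i = f_i/45:
  p = 6/45 = 0.133333: log2(p) = -2.906891, -p*log2(p) = 0.387585
  p = 2/45 = 0.044444: log2(p) = -4.491853, -p*log2(p) = 0.199638
  p = 20/45 = 0.444444: log2(p) = -1.169925, -p*log2(p) = 0.519967
  p = 17/45 = 0.377778: log2(p) = -1.404390, -p*log2(p) = 0.530547
H = 0.387585 + 0.199638 + 0.519967 + 0.530547 = 1.637737

H = 1.6377 bits/symbol


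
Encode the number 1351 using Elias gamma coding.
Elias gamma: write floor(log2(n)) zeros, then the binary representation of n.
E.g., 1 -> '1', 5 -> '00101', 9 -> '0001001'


num_bits = floor(log2(1351)) + 1 = 11
leading_zeros = num_bits - 1 = 10
binary(1351) = 10101000111

Elias gamma(1351) = '0000000000' + '10101000111' = 000000000010101000111 (21 bits)


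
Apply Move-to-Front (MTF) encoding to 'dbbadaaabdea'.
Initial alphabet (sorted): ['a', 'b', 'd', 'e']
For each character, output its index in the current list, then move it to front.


MTF encoding:
'd': index 2 in ['a', 'b', 'd', 'e'] -> ['d', 'a', 'b', 'e']
'b': index 2 in ['d', 'a', 'b', 'e'] -> ['b', 'd', 'a', 'e']
'b': index 0 in ['b', 'd', 'a', 'e'] -> ['b', 'd', 'a', 'e']
'a': index 2 in ['b', 'd', 'a', 'e'] -> ['a', 'b', 'd', 'e']
'd': index 2 in ['a', 'b', 'd', 'e'] -> ['d', 'a', 'b', 'e']
'a': index 1 in ['d', 'a', 'b', 'e'] -> ['a', 'd', 'b', 'e']
'a': index 0 in ['a', 'd', 'b', 'e'] -> ['a', 'd', 'b', 'e']
'a': index 0 in ['a', 'd', 'b', 'e'] -> ['a', 'd', 'b', 'e']
'b': index 2 in ['a', 'd', 'b', 'e'] -> ['b', 'a', 'd', 'e']
'd': index 2 in ['b', 'a', 'd', 'e'] -> ['d', 'b', 'a', 'e']
'e': index 3 in ['d', 'b', 'a', 'e'] -> ['e', 'd', 'b', 'a']
'a': index 3 in ['e', 'd', 'b', 'a'] -> ['a', 'e', 'd', 'b']


Output: [2, 2, 0, 2, 2, 1, 0, 0, 2, 2, 3, 3]


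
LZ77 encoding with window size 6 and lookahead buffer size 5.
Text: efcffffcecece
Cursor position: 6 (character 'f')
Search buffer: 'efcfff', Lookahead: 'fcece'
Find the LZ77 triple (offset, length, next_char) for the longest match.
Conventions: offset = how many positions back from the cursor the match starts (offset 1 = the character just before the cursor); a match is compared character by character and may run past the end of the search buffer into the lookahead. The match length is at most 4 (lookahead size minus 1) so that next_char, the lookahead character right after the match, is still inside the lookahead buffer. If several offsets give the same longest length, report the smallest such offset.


Try each offset into the search buffer:
  offset=1 (pos 5, char 'f'): match length 1
  offset=2 (pos 4, char 'f'): match length 1
  offset=3 (pos 3, char 'f'): match length 1
  offset=4 (pos 2, char 'c'): match length 0
  offset=5 (pos 1, char 'f'): match length 2
  offset=6 (pos 0, char 'e'): match length 0
Longest match has length 2 at offset 5.
next_char = character at position 6 + 2 = 8 -> 'e'

Best match: offset=5, length=2 (matching 'fc' starting at position 1)
LZ77 triple: (5, 2, 'e')


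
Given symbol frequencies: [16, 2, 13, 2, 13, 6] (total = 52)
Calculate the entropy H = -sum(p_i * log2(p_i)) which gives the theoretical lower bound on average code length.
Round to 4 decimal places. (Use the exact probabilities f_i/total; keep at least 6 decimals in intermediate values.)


Per-symbol terms -p_i * log2(p_i) with p_i = f_i/52:
  p = 16/52 = 0.307692: log2(p) = -1.700440, -p*log2(p) = 0.523212
  p = 2/52 = 0.038462: log2(p) = -4.700440, -p*log2(p) = 0.180786
  p = 13/52 = 0.250000: log2(p) = -2.000000, -p*log2(p) = 0.500000
  p = 2/52 = 0.038462: log2(p) = -4.700440, -p*log2(p) = 0.180786
  p = 13/52 = 0.250000: log2(p) = -2.000000, -p*log2(p) = 0.500000
  p = 6/52 = 0.115385: log2(p) = -3.115477, -p*log2(p) = 0.359478
H = 0.523212 + 0.180786 + 0.500000 + 0.180786 + 0.500000 + 0.359478 = 2.244262

H = 2.2443 bits/symbol


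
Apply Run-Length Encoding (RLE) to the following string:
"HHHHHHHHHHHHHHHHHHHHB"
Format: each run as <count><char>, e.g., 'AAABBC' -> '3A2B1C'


Scanning runs left to right:
  i=0: run of 'H' x 20 -> '20H'
  i=20: run of 'B' x 1 -> '1B'

RLE = 20H1B
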